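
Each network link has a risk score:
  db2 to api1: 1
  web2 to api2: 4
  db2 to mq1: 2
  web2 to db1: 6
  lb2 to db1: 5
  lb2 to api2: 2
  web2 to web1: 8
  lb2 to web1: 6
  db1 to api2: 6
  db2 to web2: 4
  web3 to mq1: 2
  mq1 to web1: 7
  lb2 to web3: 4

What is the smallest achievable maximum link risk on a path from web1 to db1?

Checking several routes:
web1 - lb2 - api2 - web2 - db1: max(6, 2, 4, 6) = 6
web1 - lb2 - db1: max(6, 5) = 6
web1 - lb2 - web3 - mq1 - db2 - web2 - db1: max(6, 4, 2, 2, 4, 6) = 6
web1 - lb2 - web3 - mq1 - db2 - web2 - api2 - db1: max(6, 4, 2, 2, 4, 4, 6) = 6
web1 - lb2 - api2 - db1: max(6, 2, 6) = 6
The minimum achievable maximum is 6.

6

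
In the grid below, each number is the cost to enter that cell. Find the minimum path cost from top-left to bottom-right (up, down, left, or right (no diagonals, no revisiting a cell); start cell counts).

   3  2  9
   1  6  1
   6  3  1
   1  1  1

Path [0,0] [1,0] [1,1] [1,2] [2,2] [3,2]: 3 + 1 + 6 + 1 + 1 + 1 = 13.

13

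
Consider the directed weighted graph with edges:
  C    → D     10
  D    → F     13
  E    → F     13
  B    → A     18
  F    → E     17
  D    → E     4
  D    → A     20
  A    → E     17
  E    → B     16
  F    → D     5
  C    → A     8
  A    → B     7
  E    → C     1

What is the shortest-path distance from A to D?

Paths from A to D:
A-E-C-D: 17 + 1 + 10 = 28
A-E-F-D: 17 + 13 + 5 = 35
Shortest: 28.

28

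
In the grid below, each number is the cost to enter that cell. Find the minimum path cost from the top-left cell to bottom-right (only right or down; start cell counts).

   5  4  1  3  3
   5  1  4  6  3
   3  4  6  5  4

Path [0,0] [0,1] [0,2] [0,3] [0,4] [1,4] [2,4]: 5 + 4 + 1 + 3 + 3 + 3 + 4 = 23.

23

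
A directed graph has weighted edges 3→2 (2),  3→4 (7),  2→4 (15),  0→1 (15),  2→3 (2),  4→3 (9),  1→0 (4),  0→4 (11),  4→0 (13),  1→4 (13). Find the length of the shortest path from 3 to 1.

35

Candidate routes:
3→4→0→1: 7 + 13 + 15 = 35
3→2→4→0→1: 2 + 15 + 13 + 15 = 45
Shortest: 35.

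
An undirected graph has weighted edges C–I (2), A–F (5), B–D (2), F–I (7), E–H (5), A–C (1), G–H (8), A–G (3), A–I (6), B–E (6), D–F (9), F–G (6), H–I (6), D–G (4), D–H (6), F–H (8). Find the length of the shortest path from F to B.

11

A few of the F→B routes:
F → A → G → D → B: 5 + 3 + 4 + 2 = 14
F → H → D → B: 8 + 6 + 2 = 16
F → D → B: 9 + 2 = 11
F → G → D → B: 6 + 4 + 2 = 12
Best route has total 11.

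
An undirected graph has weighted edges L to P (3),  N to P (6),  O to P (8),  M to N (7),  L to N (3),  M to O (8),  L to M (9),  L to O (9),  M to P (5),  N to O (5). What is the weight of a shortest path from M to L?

8

Some routes from M to L:
M -> P -> L: 5 + 3 = 8
M -> L: 9
M -> N -> L: 7 + 3 = 10
Best route has total 8.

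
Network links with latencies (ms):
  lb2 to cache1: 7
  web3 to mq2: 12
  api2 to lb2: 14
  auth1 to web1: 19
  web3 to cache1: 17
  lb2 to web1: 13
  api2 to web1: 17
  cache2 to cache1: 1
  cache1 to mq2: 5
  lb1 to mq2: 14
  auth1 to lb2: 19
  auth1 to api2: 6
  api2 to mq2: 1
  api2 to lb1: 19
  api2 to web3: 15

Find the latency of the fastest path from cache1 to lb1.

19

Comparing a few candidate routes:
cache1 - lb2 - api2 - lb1: 7 + 14 + 19 = 40
cache1 - lb2 - api2 - mq2 - lb1: 7 + 14 + 1 + 14 = 36
cache1 - mq2 - api2 - lb1: 5 + 1 + 19 = 25
cache1 - mq2 - lb1: 5 + 14 = 19
Best route has total 19 ms.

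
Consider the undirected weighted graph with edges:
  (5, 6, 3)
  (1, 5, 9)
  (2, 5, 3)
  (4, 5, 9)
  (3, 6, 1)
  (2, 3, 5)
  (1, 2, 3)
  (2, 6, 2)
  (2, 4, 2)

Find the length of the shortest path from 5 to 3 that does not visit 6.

8

Candidate routes:
5-2-3: 3 + 5 = 8
5-4-2-3: 9 + 2 + 5 = 16
5-1-2-3: 9 + 3 + 5 = 17
Best route has total 8.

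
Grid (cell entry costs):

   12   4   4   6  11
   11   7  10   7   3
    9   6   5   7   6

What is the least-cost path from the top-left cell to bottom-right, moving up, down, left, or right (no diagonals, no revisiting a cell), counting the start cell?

Cheapest: r0c0 → r0c1 → r0c2 → r0c3 → r1c3 → r1c4 → r2c4
  12 + 4 + 4 + 6 + 7 + 3 + 6 = 42

42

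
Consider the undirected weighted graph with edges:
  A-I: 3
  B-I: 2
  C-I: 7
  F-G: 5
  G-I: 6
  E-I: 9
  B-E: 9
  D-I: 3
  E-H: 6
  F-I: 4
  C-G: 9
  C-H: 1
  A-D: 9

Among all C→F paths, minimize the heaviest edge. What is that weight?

7

Some routes from C to F:
C → I → F: max(7, 4) = 7
C → H → E → I → G → F: max(1, 6, 9, 6, 5) = 9
C → I → G → F: max(7, 6, 5) = 7
Smallest bottleneck: 7.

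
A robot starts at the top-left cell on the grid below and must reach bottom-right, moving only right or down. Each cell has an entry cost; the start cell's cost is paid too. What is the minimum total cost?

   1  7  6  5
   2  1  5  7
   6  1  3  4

12

One optimal route is [0,0] -> [1,0] -> [1,1] -> [2,1] -> [2,2] -> [2,3].
Its cost is 1 + 2 + 1 + 1 + 3 + 4 = 12.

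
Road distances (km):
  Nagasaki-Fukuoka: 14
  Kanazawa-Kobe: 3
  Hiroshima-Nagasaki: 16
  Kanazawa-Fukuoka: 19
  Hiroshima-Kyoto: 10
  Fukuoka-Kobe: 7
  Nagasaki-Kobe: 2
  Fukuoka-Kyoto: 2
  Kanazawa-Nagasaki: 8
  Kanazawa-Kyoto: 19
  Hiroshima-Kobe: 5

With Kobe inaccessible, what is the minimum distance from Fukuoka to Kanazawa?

Paths from Fukuoka to Kanazawa avoiding Kobe:
Fukuoka → Nagasaki → Hiroshima → Kyoto → Kanazawa: 14 + 16 + 10 + 19 = 59
Fukuoka → Kyoto → Kanazawa: 2 + 19 = 21
Fukuoka → Kanazawa: 19
Fukuoka → Nagasaki → Kanazawa: 14 + 8 = 22
Fukuoka → Kyoto → Hiroshima → Nagasaki → Kanazawa: 2 + 10 + 16 + 8 = 36
The minimum is 19 km.

19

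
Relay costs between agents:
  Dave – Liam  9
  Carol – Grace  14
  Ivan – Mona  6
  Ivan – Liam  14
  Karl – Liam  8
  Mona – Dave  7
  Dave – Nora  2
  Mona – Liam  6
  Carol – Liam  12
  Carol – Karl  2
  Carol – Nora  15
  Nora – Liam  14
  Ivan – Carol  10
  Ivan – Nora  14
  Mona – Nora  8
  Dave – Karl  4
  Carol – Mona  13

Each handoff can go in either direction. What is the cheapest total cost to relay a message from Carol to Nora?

Some routes from Carol to Nora:
Carol -> Nora: 15
Carol -> Karl -> Liam -> Dave -> Nora: 2 + 8 + 9 + 2 = 21
Carol -> Karl -> Dave -> Mona -> Nora: 2 + 4 + 7 + 8 = 21
Carol -> Karl -> Dave -> Nora: 2 + 4 + 2 = 8
Carol -> Mona -> Nora: 13 + 8 = 21
The minimum is 8.

8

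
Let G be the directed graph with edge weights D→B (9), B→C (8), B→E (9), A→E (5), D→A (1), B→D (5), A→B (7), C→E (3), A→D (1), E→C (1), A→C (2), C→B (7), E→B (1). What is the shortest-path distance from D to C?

3

Comparing a few candidate routes:
D→A→B→E→C: 1 + 7 + 9 + 1 = 18
D→A→B→C: 1 + 7 + 8 = 16
D→A→E→B→C: 1 + 5 + 1 + 8 = 15
D→A→C: 1 + 2 = 3
D→B→C: 9 + 8 = 17
D→A→E→C: 1 + 5 + 1 = 7
The minimum is 3.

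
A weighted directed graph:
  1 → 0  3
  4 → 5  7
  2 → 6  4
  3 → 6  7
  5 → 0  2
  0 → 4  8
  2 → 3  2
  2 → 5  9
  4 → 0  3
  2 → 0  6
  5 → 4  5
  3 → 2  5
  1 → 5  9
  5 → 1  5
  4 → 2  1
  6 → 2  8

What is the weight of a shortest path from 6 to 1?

22

Paths from 6 to 1:
6 -> 2 -> 5 -> 1: 8 + 9 + 5 = 22
6 -> 2 -> 0 -> 4 -> 5 -> 1: 8 + 6 + 8 + 7 + 5 = 34
Shortest: 22.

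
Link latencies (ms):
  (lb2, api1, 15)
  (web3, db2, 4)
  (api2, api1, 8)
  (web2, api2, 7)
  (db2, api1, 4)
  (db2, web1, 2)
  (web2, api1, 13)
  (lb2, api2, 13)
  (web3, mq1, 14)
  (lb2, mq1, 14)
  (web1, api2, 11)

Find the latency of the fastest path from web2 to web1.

Comparing a few candidate routes:
web2 -> api1 -> api2 -> web1: 13 + 8 + 11 = 32
web2 -> api1 -> db2 -> web1: 13 + 4 + 2 = 19
web2 -> api2 -> api1 -> db2 -> web1: 7 + 8 + 4 + 2 = 21
web2 -> api2 -> web1: 7 + 11 = 18
web2 -> api1 -> lb2 -> api2 -> web1: 13 + 15 + 13 + 11 = 52
web2 -> api2 -> lb2 -> api1 -> db2 -> web1: 7 + 13 + 15 + 4 + 2 = 41
The minimum is 18 ms.

18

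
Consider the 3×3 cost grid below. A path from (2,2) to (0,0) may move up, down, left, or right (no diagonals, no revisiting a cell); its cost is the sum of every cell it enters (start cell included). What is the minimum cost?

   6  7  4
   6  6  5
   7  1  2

Path r2c2→r2c1→r1c1→r1c0→r0c0: 2 + 1 + 6 + 6 + 6 = 21.

21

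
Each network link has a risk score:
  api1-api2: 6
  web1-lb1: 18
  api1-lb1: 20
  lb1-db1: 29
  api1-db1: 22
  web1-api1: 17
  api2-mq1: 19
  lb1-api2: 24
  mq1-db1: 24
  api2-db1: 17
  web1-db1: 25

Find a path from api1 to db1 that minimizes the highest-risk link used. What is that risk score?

A few of the api1→db1 routes:
api1 -> web1 -> lb1 -> api2 -> mq1 -> db1: max(17, 18, 24, 19, 24) = 24
api1 -> api2 -> db1: max(6, 17) = 17
api1 -> api2 -> mq1 -> db1: max(6, 19, 24) = 24
api1 -> web1 -> lb1 -> api2 -> db1: max(17, 18, 24, 17) = 24
api1 -> db1: max(22) = 22
api1 -> lb1 -> api2 -> mq1 -> db1: max(20, 24, 19, 24) = 24
Smallest bottleneck: 17.

17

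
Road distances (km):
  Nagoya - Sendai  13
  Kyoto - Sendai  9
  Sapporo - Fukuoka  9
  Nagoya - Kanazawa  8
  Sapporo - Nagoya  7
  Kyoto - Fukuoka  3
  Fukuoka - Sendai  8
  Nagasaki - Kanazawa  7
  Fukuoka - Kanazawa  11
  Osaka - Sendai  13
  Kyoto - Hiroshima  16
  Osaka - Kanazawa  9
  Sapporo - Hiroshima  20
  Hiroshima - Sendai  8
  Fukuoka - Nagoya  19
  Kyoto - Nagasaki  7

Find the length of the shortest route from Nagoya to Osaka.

A few of the Nagoya→Osaka routes:
Nagoya-Sapporo-Fukuoka-Kanazawa-Osaka: 7 + 9 + 11 + 9 = 36
Nagoya-Sendai-Osaka: 13 + 13 = 26
Nagoya-Kanazawa-Osaka: 8 + 9 = 17
Shortest: 17 km.

17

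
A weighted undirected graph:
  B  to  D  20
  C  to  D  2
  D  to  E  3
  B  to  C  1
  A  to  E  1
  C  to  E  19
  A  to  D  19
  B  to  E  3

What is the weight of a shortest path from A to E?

1

Comparing a few candidate routes:
A-D-B-E: 19 + 20 + 3 = 42
A-D-C-E: 19 + 2 + 19 = 40
A-D-C-B-E: 19 + 2 + 1 + 3 = 25
A-E: 1
A-D-E: 19 + 3 = 22
Best route has total 1.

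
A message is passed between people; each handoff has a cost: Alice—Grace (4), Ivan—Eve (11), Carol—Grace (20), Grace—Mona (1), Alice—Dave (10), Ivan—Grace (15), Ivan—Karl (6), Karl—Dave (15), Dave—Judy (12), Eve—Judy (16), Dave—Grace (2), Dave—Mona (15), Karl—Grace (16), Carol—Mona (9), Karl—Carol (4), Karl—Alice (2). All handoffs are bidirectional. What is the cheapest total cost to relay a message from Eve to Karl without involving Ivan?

36

Checking several routes:
Eve → Judy → Dave → Karl: 16 + 12 + 15 = 43
Eve → Judy → Dave → Alice → Karl: 16 + 12 + 10 + 2 = 40
Eve → Judy → Dave → Grace → Alice → Karl: 16 + 12 + 2 + 4 + 2 = 36
Shortest: 36.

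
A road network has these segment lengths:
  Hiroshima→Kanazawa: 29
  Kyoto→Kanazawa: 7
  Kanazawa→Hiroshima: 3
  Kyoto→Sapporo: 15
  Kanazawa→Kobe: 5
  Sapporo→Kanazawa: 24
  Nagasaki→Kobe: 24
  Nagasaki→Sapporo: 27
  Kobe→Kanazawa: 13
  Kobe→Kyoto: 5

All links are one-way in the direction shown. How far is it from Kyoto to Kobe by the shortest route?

12

Routes from Kyoto to Kobe:
Kyoto-Kanazawa-Kobe: 7 + 5 = 12
Kyoto-Sapporo-Kanazawa-Kobe: 15 + 24 + 5 = 44
Shortest: 12.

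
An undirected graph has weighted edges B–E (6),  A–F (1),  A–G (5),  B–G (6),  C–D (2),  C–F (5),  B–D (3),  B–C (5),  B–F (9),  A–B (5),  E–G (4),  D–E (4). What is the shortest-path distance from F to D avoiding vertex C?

Some routes from F to D avoiding C:
F-A-G-B-D: 1 + 5 + 6 + 3 = 15
F-B-D: 9 + 3 = 12
F-A-B-D: 1 + 5 + 3 = 9
F-A-G-E-D: 1 + 5 + 4 + 4 = 14
Shortest: 9.

9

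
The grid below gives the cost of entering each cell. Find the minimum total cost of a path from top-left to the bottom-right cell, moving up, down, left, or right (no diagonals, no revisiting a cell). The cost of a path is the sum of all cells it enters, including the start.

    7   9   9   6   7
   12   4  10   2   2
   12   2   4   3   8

One optimal route is [0,0] [0,1] [1,1] [2,1] [2,2] [2,3] [2,4].
Its cost is 7 + 9 + 4 + 2 + 4 + 3 + 8 = 37.

37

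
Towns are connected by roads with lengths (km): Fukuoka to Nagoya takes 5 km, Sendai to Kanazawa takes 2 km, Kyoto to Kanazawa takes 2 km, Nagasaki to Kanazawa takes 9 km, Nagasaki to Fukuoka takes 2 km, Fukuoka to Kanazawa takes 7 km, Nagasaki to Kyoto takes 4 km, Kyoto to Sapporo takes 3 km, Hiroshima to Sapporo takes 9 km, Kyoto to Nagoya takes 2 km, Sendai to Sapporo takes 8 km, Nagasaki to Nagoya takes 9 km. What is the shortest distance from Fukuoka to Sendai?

9

A few of the Fukuoka→Sendai routes:
Fukuoka-Nagasaki-Nagoya-Kyoto-Kanazawa-Sendai: 2 + 9 + 2 + 2 + 2 = 17
Fukuoka-Nagoya-Kyoto-Kanazawa-Sendai: 5 + 2 + 2 + 2 = 11
Fukuoka-Kanazawa-Sendai: 7 + 2 = 9
Fukuoka-Nagasaki-Kyoto-Kanazawa-Sendai: 2 + 4 + 2 + 2 = 10
Fukuoka-Nagasaki-Kyoto-Sapporo-Sendai: 2 + 4 + 3 + 8 = 17
Fukuoka-Nagasaki-Kanazawa-Sendai: 2 + 9 + 2 = 13
Shortest: 9 km.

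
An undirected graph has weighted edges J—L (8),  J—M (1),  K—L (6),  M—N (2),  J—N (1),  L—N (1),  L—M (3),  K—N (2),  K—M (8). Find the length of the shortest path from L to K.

Some routes from L to K:
L -> K: 6
L -> M -> J -> N -> K: 3 + 1 + 1 + 2 = 7
L -> N -> K: 1 + 2 = 3
L -> M -> K: 3 + 8 = 11
L -> J -> N -> K: 8 + 1 + 2 = 11
L -> M -> N -> K: 3 + 2 + 2 = 7
The minimum is 3.

3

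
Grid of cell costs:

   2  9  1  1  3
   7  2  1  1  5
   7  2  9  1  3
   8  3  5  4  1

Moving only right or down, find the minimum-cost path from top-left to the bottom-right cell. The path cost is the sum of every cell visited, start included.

18

One optimal route is (0,0)→(1,0)→(1,1)→(1,2)→(1,3)→(2,3)→(2,4)→(3,4).
Its cost is 2 + 7 + 2 + 1 + 1 + 1 + 3 + 1 = 18.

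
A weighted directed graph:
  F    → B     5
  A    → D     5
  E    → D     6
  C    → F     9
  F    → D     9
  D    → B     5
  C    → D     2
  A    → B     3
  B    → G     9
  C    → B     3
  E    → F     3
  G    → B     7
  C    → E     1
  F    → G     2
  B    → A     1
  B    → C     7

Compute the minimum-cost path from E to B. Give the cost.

8

Routes from E to B:
E-F-G-B: 3 + 2 + 7 = 12
E-F-B: 3 + 5 = 8
E-D-B: 6 + 5 = 11
E-F-D-B: 3 + 9 + 5 = 17
The minimum is 8.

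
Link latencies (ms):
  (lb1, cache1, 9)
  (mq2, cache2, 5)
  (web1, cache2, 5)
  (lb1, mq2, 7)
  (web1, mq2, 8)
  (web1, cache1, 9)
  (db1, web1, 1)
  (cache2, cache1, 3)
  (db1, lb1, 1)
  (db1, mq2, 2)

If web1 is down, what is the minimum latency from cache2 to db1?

7

Routes from cache2 to db1 avoiding web1:
cache2→cache1→lb1→db1: 3 + 9 + 1 = 13
cache2→cache1→lb1→mq2→db1: 3 + 9 + 7 + 2 = 21
cache2→mq2→db1: 5 + 2 = 7
cache2→mq2→lb1→db1: 5 + 7 + 1 = 13
Shortest: 7 ms.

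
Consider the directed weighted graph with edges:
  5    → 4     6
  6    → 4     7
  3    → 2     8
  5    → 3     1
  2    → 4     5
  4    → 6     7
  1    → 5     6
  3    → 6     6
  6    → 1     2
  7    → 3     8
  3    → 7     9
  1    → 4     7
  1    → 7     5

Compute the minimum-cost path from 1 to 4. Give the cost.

A few of the 1→4 routes:
1→4: 7
1→5→4: 6 + 6 = 12
1→5→3→6→4: 6 + 1 + 6 + 7 = 20
Best route has total 7.

7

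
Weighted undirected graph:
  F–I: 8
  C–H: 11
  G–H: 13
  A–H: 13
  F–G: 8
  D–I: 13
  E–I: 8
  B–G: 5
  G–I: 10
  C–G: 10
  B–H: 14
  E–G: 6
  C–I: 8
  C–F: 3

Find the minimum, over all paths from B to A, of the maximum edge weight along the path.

Comparing a few candidate routes:
B - G - F - C - H - A: max(5, 8, 3, 11, 13) = 13
B - G - H - A: max(5, 13, 13) = 13
B - G - C - H - A: max(5, 10, 11, 13) = 13
B - G - F - I - C - H - A: max(5, 8, 8, 8, 11, 13) = 13
Best route has worst link 13.

13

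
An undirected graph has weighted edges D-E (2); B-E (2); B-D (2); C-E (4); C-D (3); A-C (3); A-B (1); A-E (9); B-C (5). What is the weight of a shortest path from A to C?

3

Checking several routes:
A→B→D→C: 1 + 2 + 3 = 6
A→B→C: 1 + 5 = 6
A→C: 3
The minimum is 3.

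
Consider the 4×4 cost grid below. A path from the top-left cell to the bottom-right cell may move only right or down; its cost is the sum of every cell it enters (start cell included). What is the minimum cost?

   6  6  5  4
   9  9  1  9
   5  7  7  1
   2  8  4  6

One optimal route is [0,0] -> [0,1] -> [0,2] -> [1,2] -> [2,2] -> [2,3] -> [3,3].
Its cost is 6 + 6 + 5 + 1 + 7 + 1 + 6 = 32.

32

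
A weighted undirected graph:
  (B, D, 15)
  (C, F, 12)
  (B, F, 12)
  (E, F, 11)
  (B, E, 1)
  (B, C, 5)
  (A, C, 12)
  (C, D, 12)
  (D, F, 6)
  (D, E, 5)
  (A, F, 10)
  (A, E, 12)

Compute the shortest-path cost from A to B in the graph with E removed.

17

A few of the A→B routes:
A → F → B: 10 + 12 = 22
A → F → C → B: 10 + 12 + 5 = 27
A → C → B: 12 + 5 = 17
The minimum is 17.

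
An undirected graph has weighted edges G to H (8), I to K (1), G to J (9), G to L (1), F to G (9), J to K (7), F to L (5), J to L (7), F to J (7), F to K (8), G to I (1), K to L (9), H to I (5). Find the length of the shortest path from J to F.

Some routes from J to F:
J → L → F: 7 + 5 = 12
J → F: 7
J → K → F: 7 + 8 = 15
J → K → I → G → L → F: 7 + 1 + 1 + 1 + 5 = 15
Best route has total 7.

7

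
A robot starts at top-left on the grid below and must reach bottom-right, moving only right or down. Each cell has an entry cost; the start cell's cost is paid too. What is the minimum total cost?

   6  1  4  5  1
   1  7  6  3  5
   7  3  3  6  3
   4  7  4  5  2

27

Path r0c0 → r0c1 → r0c2 → r0c3 → r0c4 → r1c4 → r2c4 → r3c4: 6 + 1 + 4 + 5 + 1 + 5 + 3 + 2 = 27.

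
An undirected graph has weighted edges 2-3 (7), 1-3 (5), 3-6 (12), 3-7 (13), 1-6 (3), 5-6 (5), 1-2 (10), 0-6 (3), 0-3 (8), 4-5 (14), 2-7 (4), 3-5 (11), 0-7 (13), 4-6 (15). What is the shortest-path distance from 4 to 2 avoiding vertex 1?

Checking several routes:
4 -> 5 -> 6 -> 0 -> 3 -> 2: 14 + 5 + 3 + 8 + 7 = 37
4 -> 6 -> 0 -> 7 -> 2: 15 + 3 + 13 + 4 = 35
4 -> 6 -> 0 -> 3 -> 2: 15 + 3 + 8 + 7 = 33
4 -> 5 -> 3 -> 2: 14 + 11 + 7 = 32
4 -> 6 -> 3 -> 2: 15 + 12 + 7 = 34
Best route has total 32.

32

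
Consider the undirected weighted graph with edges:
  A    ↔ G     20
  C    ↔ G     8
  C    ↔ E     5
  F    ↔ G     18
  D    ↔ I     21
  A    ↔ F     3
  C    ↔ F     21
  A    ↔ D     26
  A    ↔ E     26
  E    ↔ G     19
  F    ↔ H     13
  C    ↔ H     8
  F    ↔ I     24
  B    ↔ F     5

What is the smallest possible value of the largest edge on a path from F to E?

13

Comparing a few candidate routes:
F - H - C - G - E: max(13, 8, 8, 19) = 19
F - G - C - E: max(18, 8, 5) = 18
F - H - C - E: max(13, 8, 5) = 13
F - G - E: max(18, 19) = 19
Smallest bottleneck: 13.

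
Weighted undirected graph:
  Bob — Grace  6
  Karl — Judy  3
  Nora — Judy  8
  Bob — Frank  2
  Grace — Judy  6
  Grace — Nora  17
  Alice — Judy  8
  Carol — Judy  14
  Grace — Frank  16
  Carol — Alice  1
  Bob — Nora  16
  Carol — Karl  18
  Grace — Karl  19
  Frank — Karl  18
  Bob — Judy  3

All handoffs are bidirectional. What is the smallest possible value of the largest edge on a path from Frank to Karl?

3

A few of the Frank→Karl routes:
Frank→Bob→Grace→Judy→Karl: max(2, 6, 6, 3) = 6
Frank→Bob→Judy→Karl: max(2, 3, 3) = 3
Frank→Grace→Bob→Nora→Judy→Karl: max(16, 6, 16, 8, 3) = 16
Frank→Grace→Bob→Judy→Karl: max(16, 6, 3, 3) = 16
Frank→Grace→Judy→Karl: max(16, 6, 3) = 16
The minimum achievable maximum is 3.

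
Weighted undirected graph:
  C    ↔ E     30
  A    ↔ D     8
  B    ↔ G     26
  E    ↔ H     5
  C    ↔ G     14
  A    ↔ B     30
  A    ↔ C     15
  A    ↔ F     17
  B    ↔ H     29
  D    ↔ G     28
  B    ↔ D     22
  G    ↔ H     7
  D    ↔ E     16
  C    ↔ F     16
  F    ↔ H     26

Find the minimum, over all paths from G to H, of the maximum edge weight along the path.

A few of the G→H routes:
G-B-D-A-F-H: max(26, 22, 8, 17, 26) = 26
G-H: max(7) = 7
G-C-F-A-D-E-H: max(14, 16, 17, 8, 16, 5) = 17
G-B-D-A-C-F-H: max(26, 22, 8, 15, 16, 26) = 26
G-C-A-D-E-H: max(14, 15, 8, 16, 5) = 16
Best route has worst link 7.

7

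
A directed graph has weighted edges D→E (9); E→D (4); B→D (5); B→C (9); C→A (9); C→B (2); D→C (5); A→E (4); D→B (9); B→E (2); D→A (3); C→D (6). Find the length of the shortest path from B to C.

9

Routes from B to C:
B → D → C: 5 + 5 = 10
B → E → D → C: 2 + 4 + 5 = 11
B → C: 9
Shortest: 9.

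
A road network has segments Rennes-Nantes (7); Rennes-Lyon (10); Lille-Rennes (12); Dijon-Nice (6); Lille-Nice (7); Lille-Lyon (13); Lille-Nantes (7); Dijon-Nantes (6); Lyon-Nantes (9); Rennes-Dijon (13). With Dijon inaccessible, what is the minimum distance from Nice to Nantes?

Candidate routes:
Nice→Lille→Rennes→Nantes: 7 + 12 + 7 = 26
Nice→Lille→Rennes→Lyon→Nantes: 7 + 12 + 10 + 9 = 38
Nice→Lille→Nantes: 7 + 7 = 14
Nice→Lille→Lyon→Rennes→Nantes: 7 + 13 + 10 + 7 = 37
Nice→Lille→Lyon→Nantes: 7 + 13 + 9 = 29
Best route has total 14 km.

14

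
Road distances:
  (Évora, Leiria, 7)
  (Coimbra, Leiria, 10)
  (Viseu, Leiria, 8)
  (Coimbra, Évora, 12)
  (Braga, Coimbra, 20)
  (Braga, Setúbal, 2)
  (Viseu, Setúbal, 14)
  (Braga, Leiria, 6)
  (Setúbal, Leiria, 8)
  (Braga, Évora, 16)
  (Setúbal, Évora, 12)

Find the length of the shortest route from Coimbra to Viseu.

A few of the Coimbra→Viseu routes:
Coimbra-Évora-Leiria-Viseu: 12 + 7 + 8 = 27
Coimbra-Leiria-Setúbal-Viseu: 10 + 8 + 14 = 32
Coimbra-Braga-Setúbal-Viseu: 20 + 2 + 14 = 36
Coimbra-Leiria-Viseu: 10 + 8 = 18
Coimbra-Braga-Leiria-Viseu: 20 + 6 + 8 = 34
Coimbra-Leiria-Braga-Setúbal-Viseu: 10 + 6 + 2 + 14 = 32
The minimum is 18.

18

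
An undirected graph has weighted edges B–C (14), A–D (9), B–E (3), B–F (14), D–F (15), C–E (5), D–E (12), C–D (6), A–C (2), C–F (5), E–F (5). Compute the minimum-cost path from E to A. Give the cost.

7

Checking several routes:
E -> B -> C -> A: 3 + 14 + 2 = 19
E -> F -> C -> A: 5 + 5 + 2 = 12
E -> C -> A: 5 + 2 = 7
The minimum is 7.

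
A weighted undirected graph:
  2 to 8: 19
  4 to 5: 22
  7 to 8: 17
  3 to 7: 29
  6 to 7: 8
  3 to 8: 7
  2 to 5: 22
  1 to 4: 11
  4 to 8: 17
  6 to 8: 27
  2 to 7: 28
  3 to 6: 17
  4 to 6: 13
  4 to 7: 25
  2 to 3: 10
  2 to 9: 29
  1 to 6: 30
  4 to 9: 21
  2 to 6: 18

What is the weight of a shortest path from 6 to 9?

Checking several routes:
6 - 2 - 9: 18 + 29 = 47
6 - 4 - 9: 13 + 21 = 34
6 - 7 - 4 - 9: 8 + 25 + 21 = 54
6 - 3 - 2 - 9: 17 + 10 + 29 = 56
6 - 1 - 4 - 9: 30 + 11 + 21 = 62
The minimum is 34.

34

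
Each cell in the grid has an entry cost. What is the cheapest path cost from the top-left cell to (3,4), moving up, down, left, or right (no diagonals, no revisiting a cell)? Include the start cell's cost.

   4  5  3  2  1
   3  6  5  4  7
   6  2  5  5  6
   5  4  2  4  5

Cheapest: (0,0) → (1,0) → (1,1) → (2,1) → (3,1) → (3,2) → (3,3) → (3,4)
  4 + 3 + 6 + 2 + 4 + 2 + 4 + 5 = 30

30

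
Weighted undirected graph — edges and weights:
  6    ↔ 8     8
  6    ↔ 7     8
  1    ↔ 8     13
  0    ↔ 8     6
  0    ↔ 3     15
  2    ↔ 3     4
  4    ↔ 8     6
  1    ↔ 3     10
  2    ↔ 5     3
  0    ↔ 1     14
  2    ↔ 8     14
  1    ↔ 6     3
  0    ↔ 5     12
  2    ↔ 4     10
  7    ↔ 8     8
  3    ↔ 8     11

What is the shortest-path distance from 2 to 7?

Comparing a few candidate routes:
2 → 5 → 0 → 8 → 7: 3 + 12 + 6 + 8 = 29
2 → 4 → 8 → 7: 10 + 6 + 8 = 24
2 → 3 → 8 → 7: 4 + 11 + 8 = 23
2 → 3 → 1 → 6 → 7: 4 + 10 + 3 + 8 = 25
2 → 8 → 7: 14 + 8 = 22
Shortest: 22.

22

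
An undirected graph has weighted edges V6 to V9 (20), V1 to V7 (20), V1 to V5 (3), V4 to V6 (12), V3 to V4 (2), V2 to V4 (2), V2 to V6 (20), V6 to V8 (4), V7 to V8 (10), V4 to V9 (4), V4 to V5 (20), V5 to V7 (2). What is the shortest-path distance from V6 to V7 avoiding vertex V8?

Candidate routes:
V6-V2-V4-V5-V7: 20 + 2 + 20 + 2 = 44
V6-V9-V4-V5-V1-V7: 20 + 4 + 20 + 3 + 20 = 67
V6-V2-V4-V5-V1-V7: 20 + 2 + 20 + 3 + 20 = 65
V6-V9-V4-V5-V7: 20 + 4 + 20 + 2 = 46
V6-V4-V5-V7: 12 + 20 + 2 = 34
V6-V4-V5-V1-V7: 12 + 20 + 3 + 20 = 55
Shortest: 34.

34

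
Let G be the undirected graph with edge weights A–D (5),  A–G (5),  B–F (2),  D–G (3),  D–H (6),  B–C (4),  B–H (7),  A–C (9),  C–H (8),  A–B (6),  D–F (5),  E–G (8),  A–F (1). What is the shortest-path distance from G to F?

6

Some routes from G to F:
G → D → A → F: 3 + 5 + 1 = 9
G → D → F: 3 + 5 = 8
G → A → F: 5 + 1 = 6
G → A → B → F: 5 + 6 + 2 = 13
The minimum is 6.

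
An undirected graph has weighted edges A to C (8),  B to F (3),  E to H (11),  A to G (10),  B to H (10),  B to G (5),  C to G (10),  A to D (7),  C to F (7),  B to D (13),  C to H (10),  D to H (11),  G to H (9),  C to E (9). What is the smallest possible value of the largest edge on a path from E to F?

9

Checking several routes:
E → C → A → G → H → B → F: max(9, 8, 10, 9, 10, 3) = 10
E → C → F: max(9, 7) = 9
E → C → G → B → F: max(9, 10, 5, 3) = 10
E → C → G → H → B → F: max(9, 10, 9, 10, 3) = 10
The minimum achievable maximum is 9.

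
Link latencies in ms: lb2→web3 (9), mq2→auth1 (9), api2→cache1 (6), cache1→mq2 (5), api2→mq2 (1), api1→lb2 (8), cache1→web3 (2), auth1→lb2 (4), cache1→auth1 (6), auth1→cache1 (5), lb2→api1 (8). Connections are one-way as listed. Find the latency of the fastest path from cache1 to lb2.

10

Candidate routes:
cache1 - auth1 - lb2: 6 + 4 = 10
cache1 - mq2 - auth1 - lb2: 5 + 9 + 4 = 18
Shortest: 10 ms.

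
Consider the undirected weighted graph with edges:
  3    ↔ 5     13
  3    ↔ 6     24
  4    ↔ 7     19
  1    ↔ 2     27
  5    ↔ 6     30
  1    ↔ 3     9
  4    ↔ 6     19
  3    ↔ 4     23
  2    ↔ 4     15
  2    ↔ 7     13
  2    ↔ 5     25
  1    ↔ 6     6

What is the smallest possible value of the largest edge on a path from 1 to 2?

19

Some routes from 1 to 2:
1 → 3 → 6 → 4 → 2: max(9, 24, 19, 15) = 24
1 → 3 → 4 → 2: max(9, 23, 15) = 23
1 → 3 → 4 → 7 → 2: max(9, 23, 19, 13) = 23
1 → 6 → 4 → 7 → 2: max(6, 19, 19, 13) = 19
1 → 6 → 4 → 2: max(6, 19, 15) = 19
Smallest bottleneck: 19.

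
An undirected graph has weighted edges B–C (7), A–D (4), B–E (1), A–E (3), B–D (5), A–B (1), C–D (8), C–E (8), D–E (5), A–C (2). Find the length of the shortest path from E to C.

4

A few of the E→C routes:
E -> B -> A -> C: 1 + 1 + 2 = 4
E -> C: 8
E -> B -> C: 1 + 7 = 8
E -> A -> C: 3 + 2 = 5
Best route has total 4.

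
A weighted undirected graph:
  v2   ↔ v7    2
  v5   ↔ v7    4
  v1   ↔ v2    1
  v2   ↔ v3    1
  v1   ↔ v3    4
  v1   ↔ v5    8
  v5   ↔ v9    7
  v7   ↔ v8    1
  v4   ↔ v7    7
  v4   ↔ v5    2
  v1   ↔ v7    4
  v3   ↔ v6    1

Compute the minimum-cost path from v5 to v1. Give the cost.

7

Comparing a few candidate routes:
v5 -> v7 -> v1: 4 + 4 = 8
v5 -> v7 -> v2 -> v1: 4 + 2 + 1 = 7
v5 -> v1: 8
The minimum is 7.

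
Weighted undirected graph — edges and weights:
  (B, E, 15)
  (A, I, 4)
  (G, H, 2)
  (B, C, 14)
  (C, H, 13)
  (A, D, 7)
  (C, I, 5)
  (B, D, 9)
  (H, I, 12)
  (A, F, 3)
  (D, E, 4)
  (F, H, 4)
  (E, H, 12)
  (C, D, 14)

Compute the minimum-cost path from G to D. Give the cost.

16

Checking several routes:
G -> H -> C -> D: 2 + 13 + 14 = 29
G -> H -> E -> D: 2 + 12 + 4 = 18
G -> H -> C -> I -> A -> D: 2 + 13 + 5 + 4 + 7 = 31
G -> H -> F -> A -> D: 2 + 4 + 3 + 7 = 16
G -> H -> I -> A -> D: 2 + 12 + 4 + 7 = 25
G -> H -> F -> A -> I -> C -> D: 2 + 4 + 3 + 4 + 5 + 14 = 32
Best route has total 16.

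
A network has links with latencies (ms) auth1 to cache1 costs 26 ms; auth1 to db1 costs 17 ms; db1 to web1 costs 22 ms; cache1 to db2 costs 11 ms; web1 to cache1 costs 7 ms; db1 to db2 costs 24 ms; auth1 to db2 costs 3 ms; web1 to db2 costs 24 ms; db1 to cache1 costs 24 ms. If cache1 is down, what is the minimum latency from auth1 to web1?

27

Candidate routes:
auth1 → db1 → db2 → web1: 17 + 24 + 24 = 65
auth1 → db2 → web1: 3 + 24 = 27
auth1 → db2 → db1 → web1: 3 + 24 + 22 = 49
auth1 → db1 → web1: 17 + 22 = 39
Best route has total 27 ms.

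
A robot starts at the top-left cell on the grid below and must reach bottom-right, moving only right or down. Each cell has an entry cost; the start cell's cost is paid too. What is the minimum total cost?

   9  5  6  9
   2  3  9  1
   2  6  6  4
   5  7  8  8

36

Best path: (0,0)→(1,0)→(1,1)→(1,2)→(1,3)→(2,3)→(3,3)
Cost: 9 + 2 + 3 + 9 + 1 + 4 + 8 = 36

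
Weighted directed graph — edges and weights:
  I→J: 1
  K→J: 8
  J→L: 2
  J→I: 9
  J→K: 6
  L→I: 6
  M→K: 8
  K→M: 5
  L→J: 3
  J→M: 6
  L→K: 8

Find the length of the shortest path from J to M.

Paths from J to M:
J→L→K→M: 2 + 8 + 5 = 15
J→K→M: 6 + 5 = 11
J→M: 6
Shortest: 6.

6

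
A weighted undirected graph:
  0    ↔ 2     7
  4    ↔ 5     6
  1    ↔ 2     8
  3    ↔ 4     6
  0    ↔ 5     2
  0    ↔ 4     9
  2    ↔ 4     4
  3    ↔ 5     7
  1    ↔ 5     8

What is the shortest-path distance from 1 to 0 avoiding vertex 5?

Paths from 1 to 0 avoiding 5:
1 → 2 → 4 → 0: 8 + 4 + 9 = 21
1 → 2 → 0: 8 + 7 = 15
Shortest: 15.

15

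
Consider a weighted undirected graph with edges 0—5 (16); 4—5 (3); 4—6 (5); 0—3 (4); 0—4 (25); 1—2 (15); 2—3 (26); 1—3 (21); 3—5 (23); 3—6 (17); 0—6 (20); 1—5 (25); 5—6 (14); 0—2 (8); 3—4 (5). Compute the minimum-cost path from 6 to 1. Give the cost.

31

A few of the 6→1 routes:
6 -> 4 -> 3 -> 0 -> 2 -> 1: 5 + 5 + 4 + 8 + 15 = 37
6 -> 4 -> 3 -> 1: 5 + 5 + 21 = 31
6 -> 3 -> 1: 17 + 21 = 38
6 -> 4 -> 5 -> 1: 5 + 3 + 25 = 33
Shortest: 31.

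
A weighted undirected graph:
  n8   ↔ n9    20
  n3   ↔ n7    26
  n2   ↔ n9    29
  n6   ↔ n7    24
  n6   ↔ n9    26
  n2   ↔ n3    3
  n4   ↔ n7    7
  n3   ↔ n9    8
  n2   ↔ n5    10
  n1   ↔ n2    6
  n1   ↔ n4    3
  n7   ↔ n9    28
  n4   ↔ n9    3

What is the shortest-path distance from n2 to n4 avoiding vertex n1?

14

Checking several routes:
n2 → n9 → n7 → n4: 29 + 28 + 7 = 64
n2 → n3 → n7 → n9 → n4: 3 + 26 + 28 + 3 = 60
n2 → n3 → n9 → n7 → n4: 3 + 8 + 28 + 7 = 46
n2 → n3 → n9 → n4: 3 + 8 + 3 = 14
n2 → n3 → n7 → n4: 3 + 26 + 7 = 36
n2 → n9 → n4: 29 + 3 = 32
Best route has total 14.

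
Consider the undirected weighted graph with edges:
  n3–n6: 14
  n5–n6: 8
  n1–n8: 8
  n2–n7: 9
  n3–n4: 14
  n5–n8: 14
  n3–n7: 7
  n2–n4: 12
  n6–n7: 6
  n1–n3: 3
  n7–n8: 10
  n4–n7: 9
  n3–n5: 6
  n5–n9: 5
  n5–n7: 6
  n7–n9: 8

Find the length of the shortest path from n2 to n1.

19

Checking several routes:
n2 - n7 - n5 - n3 - n1: 9 + 6 + 6 + 3 = 24
n2 - n7 - n3 - n1: 9 + 7 + 3 = 19
n2 - n4 - n3 - n1: 12 + 14 + 3 = 29
n2 - n4 - n7 - n3 - n1: 12 + 9 + 7 + 3 = 31
n2 - n7 - n9 - n5 - n3 - n1: 9 + 8 + 5 + 6 + 3 = 31
n2 - n7 - n8 - n1: 9 + 10 + 8 = 27
Best route has total 19.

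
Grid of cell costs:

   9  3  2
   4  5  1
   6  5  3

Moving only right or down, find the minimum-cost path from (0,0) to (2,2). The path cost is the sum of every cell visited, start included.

Best path: (0,0) → (0,1) → (0,2) → (1,2) → (2,2)
Cost: 9 + 3 + 2 + 1 + 3 = 18

18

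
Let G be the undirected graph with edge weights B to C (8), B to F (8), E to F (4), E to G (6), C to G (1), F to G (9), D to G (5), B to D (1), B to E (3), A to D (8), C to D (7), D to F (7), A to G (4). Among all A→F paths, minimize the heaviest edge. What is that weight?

Checking several routes:
A - G - C - D - F: max(4, 1, 7, 7) = 7
A - G - C - D - B - E - F: max(4, 1, 7, 1, 3, 4) = 7
A - G - D - F: max(4, 5, 7) = 7
A - G - E - F: max(4, 6, 4) = 6
A - G - D - B - E - F: max(4, 5, 1, 3, 4) = 5
A - G - E - B - D - F: max(4, 6, 3, 1, 7) = 7
Smallest bottleneck: 5.

5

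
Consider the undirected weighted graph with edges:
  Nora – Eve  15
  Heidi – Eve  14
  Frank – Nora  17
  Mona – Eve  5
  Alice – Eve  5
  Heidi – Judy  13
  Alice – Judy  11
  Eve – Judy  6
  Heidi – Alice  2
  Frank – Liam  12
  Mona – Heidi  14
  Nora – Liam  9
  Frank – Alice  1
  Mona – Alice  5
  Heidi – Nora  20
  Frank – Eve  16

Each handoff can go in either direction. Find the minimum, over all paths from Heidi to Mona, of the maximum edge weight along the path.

A few of the Heidi→Mona routes:
Heidi → Alice → Eve → Mona: max(2, 5, 5) = 5
Heidi → Judy → Eve → Mona: max(13, 6, 5) = 13
Heidi → Alice → Mona: max(2, 5) = 5
Heidi → Alice → Judy → Eve → Mona: max(2, 11, 6, 5) = 11
The minimum achievable maximum is 5.

5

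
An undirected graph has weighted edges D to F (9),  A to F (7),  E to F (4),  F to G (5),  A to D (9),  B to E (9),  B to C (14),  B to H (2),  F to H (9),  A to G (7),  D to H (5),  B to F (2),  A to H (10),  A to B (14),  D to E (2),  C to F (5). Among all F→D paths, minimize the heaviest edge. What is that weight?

4

Checking several routes:
F→D: max(9) = 9
F→B→H→D: max(2, 2, 5) = 5
F→B→E→D: max(2, 9, 2) = 9
F→E→D: max(4, 2) = 4
F→E→B→H→D: max(4, 9, 2, 5) = 9
Smallest bottleneck: 4.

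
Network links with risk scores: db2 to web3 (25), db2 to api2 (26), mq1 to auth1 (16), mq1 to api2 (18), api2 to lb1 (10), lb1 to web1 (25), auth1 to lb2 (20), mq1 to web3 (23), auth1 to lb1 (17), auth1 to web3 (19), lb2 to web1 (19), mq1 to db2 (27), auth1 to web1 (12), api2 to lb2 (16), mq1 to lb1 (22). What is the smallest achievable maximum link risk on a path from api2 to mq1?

A few of the api2→mq1 routes:
api2 → lb2 → web1 → auth1 → mq1: max(16, 19, 12, 16) = 19
api2 → lb1 → auth1 → mq1: max(10, 17, 16) = 17
api2 → mq1: max(18) = 18
Smallest bottleneck: 17.

17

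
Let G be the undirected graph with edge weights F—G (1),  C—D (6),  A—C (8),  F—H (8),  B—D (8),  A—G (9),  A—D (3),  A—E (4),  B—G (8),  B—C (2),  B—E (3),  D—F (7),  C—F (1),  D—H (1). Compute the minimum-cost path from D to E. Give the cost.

7

Comparing a few candidate routes:
D-C-B-E: 6 + 2 + 3 = 11
D-A-E: 3 + 4 = 7
D-B-E: 8 + 3 = 11
The minimum is 7.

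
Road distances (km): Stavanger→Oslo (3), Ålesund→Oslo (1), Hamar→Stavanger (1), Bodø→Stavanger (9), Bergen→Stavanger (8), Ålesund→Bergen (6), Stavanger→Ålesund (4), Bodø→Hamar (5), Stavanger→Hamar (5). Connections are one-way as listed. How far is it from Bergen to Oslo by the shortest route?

Candidate routes:
Bergen - Stavanger - Oslo: 8 + 3 = 11
Bergen - Stavanger - Ålesund - Oslo: 8 + 4 + 1 = 13
The minimum is 11 km.

11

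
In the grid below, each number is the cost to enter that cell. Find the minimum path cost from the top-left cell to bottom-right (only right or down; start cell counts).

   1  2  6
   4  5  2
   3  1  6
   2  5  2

Take [0,0] [0,1] [1,1] [2,1] [3,1] [3,2] for a total of 1 + 2 + 5 + 1 + 5 + 2 = 16.
(Top row then right column would cost 19.)

16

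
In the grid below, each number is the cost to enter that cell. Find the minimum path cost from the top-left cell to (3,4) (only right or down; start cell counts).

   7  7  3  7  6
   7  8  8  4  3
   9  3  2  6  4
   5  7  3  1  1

Cheapest: [0,0]→[0,1]→[0,2]→[1,2]→[2,2]→[3,2]→[3,3]→[3,4]
  7 + 7 + 3 + 8 + 2 + 3 + 1 + 1 = 32
For comparison, the top-then-right route costs 38.

32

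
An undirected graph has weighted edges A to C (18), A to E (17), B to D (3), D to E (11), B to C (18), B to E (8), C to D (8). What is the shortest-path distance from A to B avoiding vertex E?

29

Candidate routes:
A→C→D→B: 18 + 8 + 3 = 29
A→C→B: 18 + 18 = 36
Best route has total 29.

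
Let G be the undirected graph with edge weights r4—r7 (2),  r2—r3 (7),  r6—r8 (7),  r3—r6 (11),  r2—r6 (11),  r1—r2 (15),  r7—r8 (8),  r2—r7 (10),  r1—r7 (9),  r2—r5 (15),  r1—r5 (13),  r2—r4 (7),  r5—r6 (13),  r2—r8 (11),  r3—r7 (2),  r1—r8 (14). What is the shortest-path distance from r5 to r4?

A few of the r5→r4 routes:
r5 - r6 - r8 - r7 - r4: 13 + 7 + 8 + 2 = 30
r5 - r2 - r4: 15 + 7 = 22
r5 - r2 - r7 - r4: 15 + 10 + 2 = 27
r5 - r6 - r3 - r7 - r4: 13 + 11 + 2 + 2 = 28
r5 - r2 - r3 - r7 - r4: 15 + 7 + 2 + 2 = 26
r5 - r1 - r7 - r4: 13 + 9 + 2 = 24
The minimum is 22.

22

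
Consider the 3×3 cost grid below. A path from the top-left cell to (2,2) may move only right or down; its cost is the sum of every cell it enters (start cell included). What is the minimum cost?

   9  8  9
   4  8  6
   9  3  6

30

Best path: (0,0) → (1,0) → (1,1) → (2,1) → (2,2)
Cost: 9 + 4 + 8 + 3 + 6 = 30
For comparison, the top-then-right route costs 38.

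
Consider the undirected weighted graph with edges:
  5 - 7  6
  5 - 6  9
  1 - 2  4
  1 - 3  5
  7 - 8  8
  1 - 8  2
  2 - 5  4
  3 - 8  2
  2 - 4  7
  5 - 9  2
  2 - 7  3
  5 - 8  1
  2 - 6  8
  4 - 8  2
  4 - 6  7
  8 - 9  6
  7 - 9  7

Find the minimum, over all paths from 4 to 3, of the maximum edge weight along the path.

2

Comparing a few candidate routes:
4→8→3: max(2, 2) = 2
4→8→1→3: max(2, 2, 5) = 5
4→8→5→2→1→3: max(2, 1, 4, 4, 5) = 5
Smallest bottleneck: 2.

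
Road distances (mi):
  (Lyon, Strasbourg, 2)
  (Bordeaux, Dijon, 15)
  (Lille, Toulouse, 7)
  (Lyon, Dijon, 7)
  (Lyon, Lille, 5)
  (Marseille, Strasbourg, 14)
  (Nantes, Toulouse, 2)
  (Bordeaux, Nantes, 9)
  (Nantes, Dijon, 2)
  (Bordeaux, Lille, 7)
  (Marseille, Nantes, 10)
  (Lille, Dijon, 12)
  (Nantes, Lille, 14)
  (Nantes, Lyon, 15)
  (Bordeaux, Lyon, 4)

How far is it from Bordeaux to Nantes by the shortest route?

9

Some routes from Bordeaux to Nantes:
Bordeaux → Lyon → Dijon → Nantes: 4 + 7 + 2 = 13
Bordeaux → Nantes: 9
Bordeaux → Lille → Toulouse → Nantes: 7 + 7 + 2 = 16
Best route has total 9 mi.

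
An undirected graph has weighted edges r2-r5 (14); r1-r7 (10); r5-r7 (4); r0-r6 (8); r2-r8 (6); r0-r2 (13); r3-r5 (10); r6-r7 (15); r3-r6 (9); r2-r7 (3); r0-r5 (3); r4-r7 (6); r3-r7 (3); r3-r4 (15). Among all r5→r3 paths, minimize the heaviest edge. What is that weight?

4

Some routes from r5 to r3:
r5-r7-r3: max(4, 3) = 4
r5-r0-r2-r7-r3: max(3, 13, 3, 3) = 13
r5-r3: max(10) = 10
r5-r0-r6-r3: max(3, 8, 9) = 9
Best route has worst link 4.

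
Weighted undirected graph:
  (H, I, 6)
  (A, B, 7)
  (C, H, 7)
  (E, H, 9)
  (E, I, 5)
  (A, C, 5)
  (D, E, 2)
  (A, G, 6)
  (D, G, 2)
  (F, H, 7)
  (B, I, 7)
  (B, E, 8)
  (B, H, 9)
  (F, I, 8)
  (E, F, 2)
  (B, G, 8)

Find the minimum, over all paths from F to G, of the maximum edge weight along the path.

2

A few of the F→G routes:
F→E→I→B→A→G: max(2, 5, 7, 7, 6) = 7
F→H→I→B→A→G: max(7, 6, 7, 7, 6) = 7
F→E→I→H→C→A→G: max(2, 5, 6, 7, 5, 6) = 7
F→E→D→G: max(2, 2, 2) = 2
The minimum achievable maximum is 2.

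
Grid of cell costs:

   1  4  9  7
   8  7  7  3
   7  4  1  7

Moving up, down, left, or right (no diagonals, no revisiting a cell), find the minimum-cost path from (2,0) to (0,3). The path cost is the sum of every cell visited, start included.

Path [2,0] -> [2,1] -> [2,2] -> [1,2] -> [1,3] -> [0,3]: 7 + 4 + 1 + 7 + 3 + 7 = 29.

29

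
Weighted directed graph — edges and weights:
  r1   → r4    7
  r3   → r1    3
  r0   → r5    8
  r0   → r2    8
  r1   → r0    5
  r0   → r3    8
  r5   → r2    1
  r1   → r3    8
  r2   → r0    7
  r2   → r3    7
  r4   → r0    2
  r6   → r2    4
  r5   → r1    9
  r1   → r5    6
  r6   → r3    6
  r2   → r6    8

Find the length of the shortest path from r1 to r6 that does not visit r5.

21

Paths from r1 to r6 avoiding r5:
r1→r4→r0→r2→r6: 7 + 2 + 8 + 8 = 25
r1→r0→r2→r6: 5 + 8 + 8 = 21
Best route has total 21.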